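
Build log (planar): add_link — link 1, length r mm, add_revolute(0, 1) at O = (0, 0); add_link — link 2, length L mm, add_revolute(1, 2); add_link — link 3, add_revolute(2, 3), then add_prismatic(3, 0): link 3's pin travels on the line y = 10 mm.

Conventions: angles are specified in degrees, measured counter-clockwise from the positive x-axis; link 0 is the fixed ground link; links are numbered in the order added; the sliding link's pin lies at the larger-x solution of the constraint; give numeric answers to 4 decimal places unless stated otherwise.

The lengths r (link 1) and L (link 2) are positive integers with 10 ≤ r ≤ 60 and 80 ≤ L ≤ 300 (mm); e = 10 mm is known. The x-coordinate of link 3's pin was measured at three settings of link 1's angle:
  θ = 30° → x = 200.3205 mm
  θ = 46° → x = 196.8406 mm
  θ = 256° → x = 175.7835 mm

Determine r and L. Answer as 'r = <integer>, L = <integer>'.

constraint per measurement: (x − r cos θ)² + (r sin θ − e)² = L²
subtracting the θ₁ and θ₂ equations cancels the r² and L² terms:
r = (x₁² − x₂²) / (2[(x₁cos θ₁ + e sin θ₁) − (x₂cos θ₂ + e sin θ₂)]) = 19.9999 → r = 20
L² = (x₁ − r cos θ₁)² + (r sin θ₁ − e)² = 33488.9970 → L = 183.0000 → L = 183
check at θ₃=256°: x = 175.7835 (printed 175.7835) ✓

r = 20, L = 183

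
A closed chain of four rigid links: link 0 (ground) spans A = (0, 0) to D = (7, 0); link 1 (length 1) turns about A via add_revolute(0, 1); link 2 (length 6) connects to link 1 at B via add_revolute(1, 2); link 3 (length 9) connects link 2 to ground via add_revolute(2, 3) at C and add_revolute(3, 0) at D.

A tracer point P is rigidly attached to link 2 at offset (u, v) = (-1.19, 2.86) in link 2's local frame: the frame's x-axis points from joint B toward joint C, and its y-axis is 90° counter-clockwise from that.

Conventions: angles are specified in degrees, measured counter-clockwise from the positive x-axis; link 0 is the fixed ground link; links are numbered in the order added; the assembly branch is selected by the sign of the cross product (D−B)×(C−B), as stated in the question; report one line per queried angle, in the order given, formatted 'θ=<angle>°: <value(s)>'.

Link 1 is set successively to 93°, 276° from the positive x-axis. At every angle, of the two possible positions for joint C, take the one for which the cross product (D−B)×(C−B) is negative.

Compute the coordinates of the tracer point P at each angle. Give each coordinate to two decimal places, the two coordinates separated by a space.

A=(0,0), D=(7.00,0)
θ=93°: B = A + 1.00·(cos93°, sin93°) = (-0.0523, 0.9986)
θ=93°: |BD| = 7.1227
θ=93°: circle(B,6.00) ∩ circle(D,9.00): a=0.4024, h=5.9865
θ=93°:   candidates: C₊=(1.1854,6.8696) cross=42.640; C₋=(-0.4932,-4.9852) cross=-42.640
θ=93°:   branch - wants cross < 0 → take C=(-0.4932,-4.9852) (cross=-42.640)
θ=93°: ex = (C−B)/|BC| = (-0.0735,-0.9973); ey = (0.9973,-0.0735)
θ=93°: P = B + -1.19·ex + 2.86·ey = (2.8874,1.9753)
θ=276°: B = A + 1.00·(cos276°, sin276°) = (0.1045, -0.9945)
θ=276°: |BD| = 6.9668
θ=276°: circle(B,6.00) ∩ circle(D,9.00): a=0.2538, h=5.9946
θ=276°:   candidates: C₊=(-0.5000,4.9749) cross=41.764; C₋=(1.2115,-6.8915) cross=-41.764
θ=276°:   branch - wants cross < 0 → take C=(1.2115,-6.8915) (cross=-41.764)
θ=276°: ex = (C−B)/|BC| = (0.1845,-0.9828); ey = (0.9828,0.1845)
θ=276°: P = B + -1.19·ex + 2.86·ey = (2.6959,0.7027)

θ=93°: 2.89 1.98
θ=276°: 2.70 0.70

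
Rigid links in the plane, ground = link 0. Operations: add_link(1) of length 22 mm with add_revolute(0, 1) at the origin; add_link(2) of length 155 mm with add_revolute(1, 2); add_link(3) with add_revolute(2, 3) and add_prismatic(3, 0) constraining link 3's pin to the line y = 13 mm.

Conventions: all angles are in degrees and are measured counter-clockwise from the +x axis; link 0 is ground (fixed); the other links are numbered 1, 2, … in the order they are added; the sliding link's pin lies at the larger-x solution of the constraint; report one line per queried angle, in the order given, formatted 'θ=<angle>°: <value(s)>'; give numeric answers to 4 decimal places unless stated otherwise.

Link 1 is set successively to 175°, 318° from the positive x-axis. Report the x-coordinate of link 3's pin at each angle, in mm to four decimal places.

geometry: r = 22 mm, L = 155 mm, e = 13 mm
θ=175°: crank pin P = (r cos θ, r sin θ) = (-21.916283, 1.917426)
θ=175°: h = r sin θ − e = 1.917426 − 13 = -11.082574
θ=175°: x = r cos θ + √(L² − h²) = -21.916283 + 154.603288 = 132.687004
θ=318°: crank pin P = (r cos θ, r sin θ) = (16.349186, -14.720873)
θ=318°: h = r sin θ − e = -14.720873 − 13 = -27.720873
θ=318°: x = r cos θ + √(L² − h²) = 16.349186 + 152.500994 = 168.850180

θ=175°: 132.6870
θ=318°: 168.8502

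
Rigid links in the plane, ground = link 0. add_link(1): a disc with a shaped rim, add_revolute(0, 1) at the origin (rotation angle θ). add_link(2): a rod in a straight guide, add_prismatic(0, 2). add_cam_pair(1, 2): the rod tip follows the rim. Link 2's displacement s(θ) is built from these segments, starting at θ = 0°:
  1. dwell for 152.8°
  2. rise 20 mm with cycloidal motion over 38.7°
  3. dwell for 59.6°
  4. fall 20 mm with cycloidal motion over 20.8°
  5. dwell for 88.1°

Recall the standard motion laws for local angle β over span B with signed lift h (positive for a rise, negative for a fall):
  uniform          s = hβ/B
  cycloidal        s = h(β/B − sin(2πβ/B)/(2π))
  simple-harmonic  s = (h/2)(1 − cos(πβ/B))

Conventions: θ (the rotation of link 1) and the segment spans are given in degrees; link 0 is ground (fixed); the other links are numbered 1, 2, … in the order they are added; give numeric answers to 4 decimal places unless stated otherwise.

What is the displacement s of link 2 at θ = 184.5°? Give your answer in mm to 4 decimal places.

segment 1 (0° to 152.8°, dwell): s unchanged at 0.0000
θ = 184.5° falls in segment 2 (152.8° to 191.5°, cycloidal, h = 20): β = 184.5 − 152.8 = 31.7°, B = 38.7°; Δs = 20·(0.8191 − sin(2π·0.8191)/(2π)) = 19.2700; s = 0.0000 + 19.2700 = 19.2700

19.2700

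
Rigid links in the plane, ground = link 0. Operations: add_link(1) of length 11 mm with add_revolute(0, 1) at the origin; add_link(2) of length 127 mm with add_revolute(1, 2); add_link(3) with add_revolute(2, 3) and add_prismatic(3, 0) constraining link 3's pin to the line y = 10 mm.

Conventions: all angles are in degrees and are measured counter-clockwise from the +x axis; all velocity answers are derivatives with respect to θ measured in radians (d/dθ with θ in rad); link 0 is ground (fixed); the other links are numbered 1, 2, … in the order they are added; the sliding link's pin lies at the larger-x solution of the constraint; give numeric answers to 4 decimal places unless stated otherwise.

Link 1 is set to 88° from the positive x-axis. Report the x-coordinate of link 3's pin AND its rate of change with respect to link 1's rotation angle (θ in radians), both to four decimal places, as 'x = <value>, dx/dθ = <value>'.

geometry: r = 11 mm, L = 127 mm, e = 10 mm
crank pin P = (r cos θ, r sin θ) = (0.383894, 10.993299)
h = r sin θ − e = 10.993299 − 10 = 0.993299
x = r cos θ + √(L² − h²) = 0.383894 + 126.996116 = 127.380010
dx/dθ = −r sin θ − h·r cos θ/√(L² − h²) (θ in radians; h = 0.993299) = -10.996302

x = 127.3800, dx/dθ = -10.9963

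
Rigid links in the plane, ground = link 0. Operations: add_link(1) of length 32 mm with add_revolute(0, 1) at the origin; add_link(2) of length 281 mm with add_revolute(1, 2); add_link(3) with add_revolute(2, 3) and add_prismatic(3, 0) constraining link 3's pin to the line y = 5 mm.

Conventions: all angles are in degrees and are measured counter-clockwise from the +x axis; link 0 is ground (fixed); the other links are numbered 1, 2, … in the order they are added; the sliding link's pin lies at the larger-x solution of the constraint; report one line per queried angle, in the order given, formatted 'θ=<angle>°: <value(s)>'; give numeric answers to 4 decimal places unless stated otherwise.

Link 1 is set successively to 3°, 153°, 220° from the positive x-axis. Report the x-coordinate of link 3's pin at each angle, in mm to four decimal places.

geometry: r = 32 mm, L = 281 mm, e = 5 mm
θ=3°: crank pin P = (r cos θ, r sin θ) = (31.956145, 1.674751)
θ=3°: h = r sin θ − e = 1.674751 − 5 = -3.325249
θ=3°: x = r cos θ + √(L² − h²) = 31.956145 + 280.980324 = 312.936470
θ=153°: crank pin P = (r cos θ, r sin θ) = (-28.512209, 14.527696)
θ=153°: h = r sin θ − e = 14.527696 − 5 = 9.527696
θ=153°: x = r cos θ + √(L² − h²) = -28.512209 + 280.838429 = 252.326220
θ=220°: crank pin P = (r cos θ, r sin θ) = (-24.513422, -20.569204)
θ=220°: h = r sin θ − e = -20.569204 − 5 = -25.569204
θ=220°: x = r cos θ + √(L² − h²) = -24.513422 + 279.834265 = 255.320843

θ=3°: 312.9365
θ=153°: 252.3262
θ=220°: 255.3208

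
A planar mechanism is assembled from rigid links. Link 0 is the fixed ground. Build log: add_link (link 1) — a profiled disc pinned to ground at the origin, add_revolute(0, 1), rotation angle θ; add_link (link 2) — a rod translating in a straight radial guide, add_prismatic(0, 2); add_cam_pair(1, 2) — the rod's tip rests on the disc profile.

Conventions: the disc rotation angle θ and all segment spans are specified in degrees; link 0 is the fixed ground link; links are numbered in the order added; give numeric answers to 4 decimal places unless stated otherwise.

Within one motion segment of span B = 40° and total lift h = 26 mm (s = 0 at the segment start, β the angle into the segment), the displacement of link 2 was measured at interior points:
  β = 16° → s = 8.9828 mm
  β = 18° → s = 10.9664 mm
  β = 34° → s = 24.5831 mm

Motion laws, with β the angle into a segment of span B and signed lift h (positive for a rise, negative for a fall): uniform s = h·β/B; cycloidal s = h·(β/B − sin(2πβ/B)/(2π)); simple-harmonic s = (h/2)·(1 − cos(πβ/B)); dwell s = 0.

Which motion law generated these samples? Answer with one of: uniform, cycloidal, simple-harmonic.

candidates at β/B = r: uniform s = h·r (linear in β); cycloidal s = h·(r − sin(2πr)/(2π)); simple-harmonic s = (h/2)(1 − cos(πr))
β=16°: printed 8.9828 | uniform 10.4000, cycloidal 7.9677, simple-harmonic 8.9828
β=18°: printed 10.9664 | uniform 11.7000, cycloidal 10.4213, simple-harmonic 10.9664
β=34°: printed 24.5831 | uniform 22.1000, cycloidal 25.4477, simple-harmonic 24.5831
only one law matches every sample → simple-harmonic

simple-harmonic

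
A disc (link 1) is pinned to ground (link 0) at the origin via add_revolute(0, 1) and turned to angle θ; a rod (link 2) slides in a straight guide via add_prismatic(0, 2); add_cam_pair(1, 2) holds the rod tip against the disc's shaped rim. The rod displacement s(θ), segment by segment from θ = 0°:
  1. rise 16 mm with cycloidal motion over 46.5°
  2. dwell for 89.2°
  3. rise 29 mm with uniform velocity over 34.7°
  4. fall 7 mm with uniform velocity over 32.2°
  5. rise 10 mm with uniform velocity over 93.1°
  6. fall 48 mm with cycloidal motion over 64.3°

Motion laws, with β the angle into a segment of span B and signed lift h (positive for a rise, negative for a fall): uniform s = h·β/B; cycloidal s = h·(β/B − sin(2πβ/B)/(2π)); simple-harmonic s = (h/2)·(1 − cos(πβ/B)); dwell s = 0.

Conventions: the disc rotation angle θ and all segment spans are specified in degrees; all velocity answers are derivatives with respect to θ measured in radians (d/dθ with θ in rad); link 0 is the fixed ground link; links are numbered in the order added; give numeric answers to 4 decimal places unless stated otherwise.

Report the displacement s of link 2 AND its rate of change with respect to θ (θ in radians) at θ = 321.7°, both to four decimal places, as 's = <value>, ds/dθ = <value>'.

segment 1 (0° to 46.5°, cycloidal, h = 16) is passed completely: s = 0.0000 + (16) = 16.0000
segment 2 (46.5° to 135.7°, dwell): s unchanged at 16.0000
segment 3 (135.7° to 170.4°, uniform, h = 29) is passed completely: s = 16.0000 + (29) = 45.0000
segment 4 (170.4° to 202.6°, uniform, h = -7) is passed completely: s = 45.0000 + (-7) = 38.0000
segment 5 (202.6° to 295.7°, uniform, h = 10) is passed completely: s = 38.0000 + (10) = 48.0000
θ = 321.7° falls in segment 6 (295.7° to 360°, cycloidal, h = -48): β = 321.7 − 295.7 = 26°, B = 64.3°; Δs = -48·(0.4044 − sin(2π·0.4044)/(2π)) = -15.0894; s = 48.0000 − 15.0894 = 32.9106
velocity in seg [295.7°–360°] (cycloidal), θ in radians: β = 26° = 0.4538 rad, B = 64.3° = 1.1222 rad; ds/dθ = (h/B)(1 − cos(2πβ/B)) = ((-48)/1.1222)(1 − cos(2π·0.4044)) = -78.048909 mm/rad

s = 32.9106, ds/dθ = -78.0489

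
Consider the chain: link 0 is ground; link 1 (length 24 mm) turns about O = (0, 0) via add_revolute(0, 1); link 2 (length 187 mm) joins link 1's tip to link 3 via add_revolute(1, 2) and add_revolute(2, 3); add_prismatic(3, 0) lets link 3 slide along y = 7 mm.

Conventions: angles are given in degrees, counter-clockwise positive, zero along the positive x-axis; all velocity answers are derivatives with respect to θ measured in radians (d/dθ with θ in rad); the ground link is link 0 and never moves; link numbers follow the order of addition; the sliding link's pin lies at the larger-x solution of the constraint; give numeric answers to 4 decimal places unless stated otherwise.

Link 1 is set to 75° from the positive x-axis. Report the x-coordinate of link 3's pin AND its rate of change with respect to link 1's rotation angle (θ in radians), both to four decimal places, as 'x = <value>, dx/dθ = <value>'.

geometry: r = 24 mm, L = 187 mm, e = 7 mm
crank pin P = (r cos θ, r sin θ) = (6.211657, 23.182220)
h = r sin θ − e = 23.182220 − 7 = 16.182220
x = r cos θ + √(L² − h²) = 6.211657 + 186.298513 = 192.510170
dx/dθ = −r sin θ − h·r cos θ/√(L² − h²) (θ in radians; h = 16.182220) = -23.721775

x = 192.5102, dx/dθ = -23.7218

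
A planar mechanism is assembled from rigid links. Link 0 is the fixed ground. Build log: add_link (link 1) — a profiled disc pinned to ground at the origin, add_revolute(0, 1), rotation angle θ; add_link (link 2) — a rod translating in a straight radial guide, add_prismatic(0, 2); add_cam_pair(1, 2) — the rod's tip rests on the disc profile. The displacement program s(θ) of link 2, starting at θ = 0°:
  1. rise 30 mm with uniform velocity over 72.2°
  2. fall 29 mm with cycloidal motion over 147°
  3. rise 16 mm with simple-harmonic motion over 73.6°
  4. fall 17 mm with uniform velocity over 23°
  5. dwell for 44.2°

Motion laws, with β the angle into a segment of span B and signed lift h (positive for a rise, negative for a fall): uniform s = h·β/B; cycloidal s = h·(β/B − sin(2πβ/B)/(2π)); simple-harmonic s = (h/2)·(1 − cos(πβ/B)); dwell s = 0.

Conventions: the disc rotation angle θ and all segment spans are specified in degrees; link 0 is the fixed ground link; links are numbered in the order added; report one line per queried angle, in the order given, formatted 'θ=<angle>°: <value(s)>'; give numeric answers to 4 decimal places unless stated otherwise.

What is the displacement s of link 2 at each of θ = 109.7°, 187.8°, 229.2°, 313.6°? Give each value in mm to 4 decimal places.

seg 1 [0°–72.2°] uniform, h=30: full span → s += 30 → s = 30.0000
seg 2 [72.2°–219.2°] cycloidal, h=-29: θ=109.7° here. β=37.5, B=147. -29·(0.2551 − sin(2π·0.2551)/(2π)) = -2.7848 → s = 27.2152
seg 2 [72.2°–219.2°] cycloidal, h=-29: θ=187.8° here. β=115.6, B=147. -29·(0.7864 − sin(2π·0.7864)/(2π)) = -27.3008 → s = 2.6992
seg 2 [72.2°–219.2°] cycloidal, h=-29: full span → s += -29 → s = 1.0000
seg 3 [219.2°–292.8°] simple-harmonic, h=16: θ=229.2° here. β=10, B=73.6. 16/2·(1 − cos(π·0.1359)) = 0.7178 → s = 1.7178
seg 3 [219.2°–292.8°] simple-harmonic, h=16: full span → s += 16 → s = 17.0000
seg 4 [292.8°–315.8°] uniform, h=-17: θ=313.6° here. β=20.8, B=23. -17·20.8/23 = -15.3739 → s = 1.6261

θ=109.7°: 27.2152
θ=187.8°: 2.6992
θ=229.2°: 1.7178
θ=313.6°: 1.6261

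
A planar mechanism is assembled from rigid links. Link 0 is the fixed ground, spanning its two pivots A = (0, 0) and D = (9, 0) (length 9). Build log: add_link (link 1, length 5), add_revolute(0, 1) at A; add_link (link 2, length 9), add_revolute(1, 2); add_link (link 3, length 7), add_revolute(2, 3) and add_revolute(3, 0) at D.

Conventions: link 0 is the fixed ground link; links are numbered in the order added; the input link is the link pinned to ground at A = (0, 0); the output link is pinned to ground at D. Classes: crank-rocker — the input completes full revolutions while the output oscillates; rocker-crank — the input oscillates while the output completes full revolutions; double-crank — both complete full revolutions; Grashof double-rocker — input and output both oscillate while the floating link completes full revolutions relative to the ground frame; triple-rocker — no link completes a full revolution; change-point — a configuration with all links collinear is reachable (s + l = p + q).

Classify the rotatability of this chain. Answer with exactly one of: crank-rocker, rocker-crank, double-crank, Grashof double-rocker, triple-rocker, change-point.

lengths: ground=9, input=5, coupler=9, output=7
sorted: s=5 (shortest), l=9 (longest), p+q=16
s + l = 14 vs p + q = 16
s + l < p + q (Grashof) with shortest = input link → crank-rocker

crank-rocker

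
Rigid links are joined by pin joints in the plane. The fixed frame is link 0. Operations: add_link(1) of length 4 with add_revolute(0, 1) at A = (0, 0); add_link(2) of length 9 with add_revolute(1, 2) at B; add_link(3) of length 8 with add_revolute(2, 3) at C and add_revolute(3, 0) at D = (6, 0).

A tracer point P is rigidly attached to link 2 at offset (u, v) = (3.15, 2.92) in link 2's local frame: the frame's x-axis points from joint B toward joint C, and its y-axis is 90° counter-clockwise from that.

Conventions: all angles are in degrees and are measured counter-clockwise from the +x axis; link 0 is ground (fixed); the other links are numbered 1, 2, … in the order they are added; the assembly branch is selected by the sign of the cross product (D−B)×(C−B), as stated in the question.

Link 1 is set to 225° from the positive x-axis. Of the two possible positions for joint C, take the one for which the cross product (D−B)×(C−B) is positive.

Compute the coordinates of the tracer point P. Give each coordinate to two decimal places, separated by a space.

A=(0,0), D=(6.00,0)
B = A + 4.00·(cos225°, sin225°) = (-2.8284, -2.8284)
|BD| = 9.2704
circle(B,9.00) ∩ circle(D,8.00): a=5.5521, h=7.0834
  candidates: C₊=(0.2978,5.6112) cross=65.666; C₋=(4.6201,-7.8801) cross=-65.666
  branch + wants cross > 0 → take C=(0.2978,5.6112) (cross=65.666)
ex = (C−B)/|BC| = (0.3474,0.9377); ey = (-0.9377,0.3474)
P = B + 3.15·ex + 2.92·ey = (-4.4724,1.1397)

-4.47 1.14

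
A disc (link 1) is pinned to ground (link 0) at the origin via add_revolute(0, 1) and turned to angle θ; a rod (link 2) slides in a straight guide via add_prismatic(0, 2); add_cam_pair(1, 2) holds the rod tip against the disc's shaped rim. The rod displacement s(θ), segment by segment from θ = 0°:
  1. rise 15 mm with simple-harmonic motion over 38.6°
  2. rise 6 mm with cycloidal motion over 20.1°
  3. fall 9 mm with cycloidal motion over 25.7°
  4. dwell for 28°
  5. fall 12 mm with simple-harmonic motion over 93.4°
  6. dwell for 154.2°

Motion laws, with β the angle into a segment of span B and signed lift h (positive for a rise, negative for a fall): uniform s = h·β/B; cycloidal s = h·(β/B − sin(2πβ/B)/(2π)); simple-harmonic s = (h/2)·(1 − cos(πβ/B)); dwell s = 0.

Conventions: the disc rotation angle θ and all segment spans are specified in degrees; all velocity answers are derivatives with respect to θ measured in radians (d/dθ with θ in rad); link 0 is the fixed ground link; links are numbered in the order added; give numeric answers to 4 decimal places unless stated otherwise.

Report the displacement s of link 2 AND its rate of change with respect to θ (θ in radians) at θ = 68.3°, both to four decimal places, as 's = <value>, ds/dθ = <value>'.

segment 1 (0° to 38.6°, simple-harmonic, h = 15) is passed completely: s = 0.0000 + (15) = 15.0000
segment 2 (38.6° to 58.7°, cycloidal, h = 6) is passed completely: s = 15.0000 + (6) = 21.0000
θ = 68.3° falls in segment 3 (58.7° to 84.4°, cycloidal, h = -9): β = 68.3 − 58.7 = 9.6°, B = 25.7°; Δs = -9·(0.3735 − sin(2π·0.3735)/(2π)) = -2.3398; s = 21.0000 − 2.3398 = 18.6602
velocity in seg [58.7°–84.4°] (cycloidal), θ in radians: β = 9.6° = 0.1676 rad, B = 25.7° = 0.4485 rad; ds/dθ = (h/B)(1 − cos(2πβ/B)) = ((-9)/0.4485)(1 − cos(2π·0.3735)) = -34.121864 mm/rad

s = 18.6602, ds/dθ = -34.1219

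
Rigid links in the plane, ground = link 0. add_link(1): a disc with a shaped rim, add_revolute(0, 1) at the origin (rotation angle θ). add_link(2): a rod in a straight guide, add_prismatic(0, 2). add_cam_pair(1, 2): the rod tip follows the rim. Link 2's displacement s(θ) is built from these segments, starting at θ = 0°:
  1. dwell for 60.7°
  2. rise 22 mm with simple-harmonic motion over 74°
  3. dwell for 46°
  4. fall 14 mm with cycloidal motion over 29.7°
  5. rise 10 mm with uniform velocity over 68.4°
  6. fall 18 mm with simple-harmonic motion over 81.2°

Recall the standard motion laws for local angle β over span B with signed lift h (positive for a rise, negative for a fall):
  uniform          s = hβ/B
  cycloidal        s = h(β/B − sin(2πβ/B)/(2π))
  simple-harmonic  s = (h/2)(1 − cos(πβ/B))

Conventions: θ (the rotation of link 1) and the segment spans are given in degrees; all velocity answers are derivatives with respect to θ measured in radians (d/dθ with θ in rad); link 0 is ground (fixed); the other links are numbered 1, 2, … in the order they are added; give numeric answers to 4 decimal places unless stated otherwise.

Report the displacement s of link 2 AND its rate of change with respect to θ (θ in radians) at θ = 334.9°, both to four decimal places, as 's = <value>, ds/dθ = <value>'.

segment 1 (0° to 60.7°, dwell): s unchanged at 0.0000
segment 2 (60.7° to 134.7°, simple-harmonic, h = 22) is passed completely: s = 0.0000 + (22) = 22.0000
segment 3 (134.7° to 180.7°, dwell): s unchanged at 22.0000
segment 4 (180.7° to 210.4°, cycloidal, h = -14) is passed completely: s = 22.0000 + (-14) = 8.0000
segment 5 (210.4° to 278.8°, uniform, h = 10) is passed completely: s = 8.0000 + (10) = 18.0000
θ = 334.9° falls in segment 6 (278.8° to 360°, simple-harmonic, h = -18): β = 334.9 − 278.8 = 56.1°, B = 81.2°; Δs = -18/2·(1 − cos(π·0.6909)) = -14.0795; s = 18.0000 − 14.0795 = 3.9205
velocity in seg [278.8°–360°] (simple-harmonic), θ in radians: β = 56.1° = 0.9791 rad, B = 81.2° = 1.4172 rad; ds/dθ = (πh/(2B)) sin(πβ/B) = (π·(-18)/(2·1.4172)) sin(π·0.6909) = -16.469566 mm/rad

s = 3.9205, ds/dθ = -16.4696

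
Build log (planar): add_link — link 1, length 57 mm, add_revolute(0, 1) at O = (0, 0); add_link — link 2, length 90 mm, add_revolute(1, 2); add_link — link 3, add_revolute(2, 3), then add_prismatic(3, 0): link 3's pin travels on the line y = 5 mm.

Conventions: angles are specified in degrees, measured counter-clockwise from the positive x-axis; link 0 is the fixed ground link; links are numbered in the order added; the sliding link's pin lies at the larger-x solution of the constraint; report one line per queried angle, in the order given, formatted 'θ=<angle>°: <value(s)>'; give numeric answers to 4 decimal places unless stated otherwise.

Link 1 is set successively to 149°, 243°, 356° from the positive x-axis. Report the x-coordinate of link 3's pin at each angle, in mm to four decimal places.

geometry: r = 57 mm, L = 90 mm, e = 5 mm
θ=149°: crank pin P = (r cos θ, r sin θ) = (-48.858536, 29.357170)
θ=149°: h = r sin θ − e = 29.357170 − 5 = 24.357170
θ=149°: x = r cos θ + √(L² − h²) = -48.858536 + 86.641377 = 37.782841
θ=243°: crank pin P = (r cos θ, r sin θ) = (-25.877458, -50.787372)
θ=243°: h = r sin θ − e = -50.787372 − 5 = -55.787372
θ=243°: x = r cos θ + √(L² − h²) = -25.877458 + 70.624140 = 44.746681
θ=356°: crank pin P = (r cos θ, r sin θ) = (56.861151, -3.976119)
θ=356°: h = r sin θ − e = -3.976119 − 5 = -8.976119
θ=356°: x = r cos θ + √(L² − h²) = 56.861151 + 89.551266 = 146.412417

θ=149°: 37.7828
θ=243°: 44.7467
θ=356°: 146.4124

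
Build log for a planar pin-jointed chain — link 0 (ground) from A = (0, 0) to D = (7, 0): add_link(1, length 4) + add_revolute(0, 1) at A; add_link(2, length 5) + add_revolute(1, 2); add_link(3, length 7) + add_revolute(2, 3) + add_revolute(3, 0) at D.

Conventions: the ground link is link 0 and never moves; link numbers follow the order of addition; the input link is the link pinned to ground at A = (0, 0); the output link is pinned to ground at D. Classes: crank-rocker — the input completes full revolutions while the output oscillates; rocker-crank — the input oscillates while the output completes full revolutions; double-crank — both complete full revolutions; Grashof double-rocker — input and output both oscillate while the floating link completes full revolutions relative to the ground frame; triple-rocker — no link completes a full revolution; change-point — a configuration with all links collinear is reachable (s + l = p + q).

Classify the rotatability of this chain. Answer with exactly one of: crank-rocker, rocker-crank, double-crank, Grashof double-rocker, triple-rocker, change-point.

lengths: ground=7, input=4, coupler=5, output=7
sorted: s=4 (shortest), l=7 (longest), p+q=12
s + l = 11 vs p + q = 12
s + l < p + q (Grashof) with shortest = input link → crank-rocker

crank-rocker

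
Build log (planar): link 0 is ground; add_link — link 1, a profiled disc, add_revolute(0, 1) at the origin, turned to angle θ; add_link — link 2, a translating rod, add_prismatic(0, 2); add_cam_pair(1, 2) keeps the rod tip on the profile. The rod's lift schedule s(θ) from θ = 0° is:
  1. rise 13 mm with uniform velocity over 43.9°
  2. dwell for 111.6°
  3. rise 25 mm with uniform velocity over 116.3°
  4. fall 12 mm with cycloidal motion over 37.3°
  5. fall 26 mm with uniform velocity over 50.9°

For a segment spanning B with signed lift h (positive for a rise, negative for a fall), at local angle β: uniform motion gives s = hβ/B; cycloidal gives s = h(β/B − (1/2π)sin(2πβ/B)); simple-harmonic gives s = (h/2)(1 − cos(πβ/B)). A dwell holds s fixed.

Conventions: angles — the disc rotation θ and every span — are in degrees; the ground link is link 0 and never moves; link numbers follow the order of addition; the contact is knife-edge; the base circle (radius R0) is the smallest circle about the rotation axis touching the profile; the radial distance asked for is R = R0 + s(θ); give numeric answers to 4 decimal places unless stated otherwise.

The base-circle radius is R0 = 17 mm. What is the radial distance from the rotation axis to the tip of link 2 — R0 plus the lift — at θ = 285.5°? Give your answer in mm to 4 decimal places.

seg 1 [0°–43.9°] uniform, h=13: full span → s += 13 → s = 13.0000
seg 2 [43.9°–155.5°] dwell: s stays 13.0000
seg 3 [155.5°–271.8°] uniform, h=25: full span → s += 25 → s = 38.0000
seg 4 [271.8°–309.1°] cycloidal, h=-12: θ=285.5° here. β=13.7, B=37.3. -12·(0.3673 − sin(2π·0.3673)/(2π)) = -2.9932 → s = 35.0068
R = R0 + s = 17 + 35.0068 = 52.0068

52.0068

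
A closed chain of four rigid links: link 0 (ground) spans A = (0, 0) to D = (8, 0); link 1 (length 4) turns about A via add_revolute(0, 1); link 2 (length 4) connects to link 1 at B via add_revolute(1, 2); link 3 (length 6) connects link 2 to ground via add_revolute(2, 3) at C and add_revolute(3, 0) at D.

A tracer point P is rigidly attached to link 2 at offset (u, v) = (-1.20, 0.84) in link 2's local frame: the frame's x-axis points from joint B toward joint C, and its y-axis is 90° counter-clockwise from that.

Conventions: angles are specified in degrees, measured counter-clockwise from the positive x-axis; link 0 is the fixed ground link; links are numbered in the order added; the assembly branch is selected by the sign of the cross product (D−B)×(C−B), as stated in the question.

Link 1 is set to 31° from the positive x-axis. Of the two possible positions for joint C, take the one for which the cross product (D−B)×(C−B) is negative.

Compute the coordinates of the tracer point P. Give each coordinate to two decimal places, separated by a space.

A=(0,0), D=(8.00,0)
B = A + 4.00·(cos31°, sin31°) = (3.4287, 2.0602)
|BD| = 5.0141
circle(B,4.00) ∩ circle(D,6.00): a=0.5127, h=3.9670
  candidates: C₊=(5.5260,5.4662) cross=19.891; C₋=(2.2661,-1.7672) cross=-19.891
  branch - wants cross < 0 → take C=(2.2661,-1.7672) (cross=-19.891)
ex = (C−B)/|BC| = (-0.2906,-0.9568); ey = (0.9568,-0.2906)
P = B + -1.20·ex + 0.84·ey = (4.5812,2.9642)

4.58 2.96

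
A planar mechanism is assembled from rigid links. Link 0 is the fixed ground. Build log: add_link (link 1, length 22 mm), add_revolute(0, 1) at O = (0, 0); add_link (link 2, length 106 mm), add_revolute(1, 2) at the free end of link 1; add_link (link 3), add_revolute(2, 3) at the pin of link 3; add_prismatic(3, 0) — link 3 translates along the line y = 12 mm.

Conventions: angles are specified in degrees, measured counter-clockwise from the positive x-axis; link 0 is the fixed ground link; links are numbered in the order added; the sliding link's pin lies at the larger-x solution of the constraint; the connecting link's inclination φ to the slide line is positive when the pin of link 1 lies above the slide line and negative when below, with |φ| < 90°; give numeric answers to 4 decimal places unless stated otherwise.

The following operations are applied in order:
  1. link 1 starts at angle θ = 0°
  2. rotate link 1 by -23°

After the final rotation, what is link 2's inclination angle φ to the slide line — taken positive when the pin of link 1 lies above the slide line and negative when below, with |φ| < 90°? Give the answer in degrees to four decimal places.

geometry: r = 22 mm, L = 106 mm, e = 12 mm; θ starts at 0°
rotate link 1 by -23°: θ ← 0° -23° = -23°
h = r sin θ − e = -8.596085 − 12 = -20.596085
sin φ = h / L = -20.596085 / 106 = -0.19430269
φ = arcsin(-0.19430269) = -11.203991°

-11.2040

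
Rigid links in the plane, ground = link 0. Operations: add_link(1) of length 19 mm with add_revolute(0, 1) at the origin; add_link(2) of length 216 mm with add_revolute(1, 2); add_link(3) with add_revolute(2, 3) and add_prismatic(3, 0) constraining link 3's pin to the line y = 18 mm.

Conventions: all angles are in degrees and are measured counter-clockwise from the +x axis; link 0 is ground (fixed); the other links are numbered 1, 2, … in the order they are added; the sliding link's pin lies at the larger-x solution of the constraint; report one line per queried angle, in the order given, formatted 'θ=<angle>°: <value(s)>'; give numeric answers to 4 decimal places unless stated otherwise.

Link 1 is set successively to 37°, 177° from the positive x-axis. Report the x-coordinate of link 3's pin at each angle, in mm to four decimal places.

geometry: r = 19 mm, L = 216 mm, e = 18 mm
θ=37°: crank pin P = (r cos θ, r sin θ) = (15.174075, 11.434485)
θ=37°: h = r sin θ − e = 11.434485 − 18 = -6.565515
θ=37°: x = r cos θ + √(L² − h²) = 15.174075 + 215.900195 = 231.074269
θ=177°: crank pin P = (r cos θ, r sin θ) = (-18.973961, 0.994383)
θ=177°: h = r sin θ − e = 0.994383 − 18 = -17.005617
θ=177°: x = r cos θ + √(L² − h²) = -18.973961 + 215.329536 = 196.355575

θ=37°: 231.0743
θ=177°: 196.3556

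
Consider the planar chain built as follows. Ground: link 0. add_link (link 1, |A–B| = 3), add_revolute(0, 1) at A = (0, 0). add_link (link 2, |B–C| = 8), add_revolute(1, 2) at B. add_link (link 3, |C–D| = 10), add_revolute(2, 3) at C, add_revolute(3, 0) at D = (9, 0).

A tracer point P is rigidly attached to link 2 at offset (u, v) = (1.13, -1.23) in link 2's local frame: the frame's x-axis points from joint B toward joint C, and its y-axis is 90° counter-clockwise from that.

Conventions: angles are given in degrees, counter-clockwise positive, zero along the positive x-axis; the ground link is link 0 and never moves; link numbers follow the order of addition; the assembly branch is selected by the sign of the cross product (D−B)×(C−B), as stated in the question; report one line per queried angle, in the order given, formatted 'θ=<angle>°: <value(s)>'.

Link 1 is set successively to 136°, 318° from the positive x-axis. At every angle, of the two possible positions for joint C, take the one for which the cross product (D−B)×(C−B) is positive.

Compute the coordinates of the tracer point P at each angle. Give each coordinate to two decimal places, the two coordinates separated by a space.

A=(0,0), D=(9.00,0)
θ=136°: B = A + 3.00·(cos136°, sin136°) = (-2.1580, 2.0840)
θ=136°: |BD| = 11.3510
θ=136°: circle(B,8.00) ∩ circle(D,10.00): a=4.0897, h=6.8756
θ=136°:   candidates: C₊=(3.1245,8.0919) cross=78.045; C₋=(0.5998,-5.4256) cross=-78.045
θ=136°:   branch + wants cross > 0 → take C=(3.1245,8.0919) (cross=78.045)
θ=136°: ex = (C−B)/|BC| = (0.6603,0.7510); ey = (-0.7510,0.6603)
θ=136°: P = B + 1.13·ex + -1.23·ey = (-0.4881,2.1204)
θ=318°: B = A + 3.00·(cos318°, sin318°) = (2.2294, -2.0074)
θ=318°: |BD| = 7.0619
θ=318°: circle(B,8.00) ∩ circle(D,10.00): a=0.9820, h=7.9395
θ=318°:   candidates: C₊=(0.9141,5.8837) cross=56.068; C₋=(5.4278,-9.3402) cross=-56.068
θ=318°:   branch + wants cross > 0 → take C=(0.9141,5.8837) (cross=56.068)
θ=318°: ex = (C−B)/|BC| = (-0.1644,0.9864); ey = (-0.9864,-0.1644)
θ=318°: P = B + 1.13·ex + -1.23·ey = (3.2569,-0.6905)

θ=136°: -0.49 2.12
θ=318°: 3.26 -0.69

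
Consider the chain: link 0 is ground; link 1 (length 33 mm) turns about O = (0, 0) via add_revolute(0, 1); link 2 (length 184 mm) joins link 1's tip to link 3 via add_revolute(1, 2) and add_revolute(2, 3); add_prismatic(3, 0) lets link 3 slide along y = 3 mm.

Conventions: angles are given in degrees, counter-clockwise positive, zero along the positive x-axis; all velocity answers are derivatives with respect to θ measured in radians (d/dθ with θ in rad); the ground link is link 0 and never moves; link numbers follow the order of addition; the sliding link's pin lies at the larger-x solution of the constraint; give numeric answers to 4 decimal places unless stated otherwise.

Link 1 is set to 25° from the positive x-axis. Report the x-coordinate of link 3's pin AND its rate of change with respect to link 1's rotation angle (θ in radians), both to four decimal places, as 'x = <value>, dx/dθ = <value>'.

geometry: r = 33 mm, L = 184 mm, e = 3 mm
crank pin P = (r cos θ, r sin θ) = (29.908157, 13.946403)
h = r sin θ − e = 13.946403 − 3 = 10.946403
x = r cos θ + √(L² − h²) = 29.908157 + 183.674103 = 213.582260
dx/dθ = −r sin θ − h·r cos θ/√(L² − h²) (θ in radians; h = 10.946403) = -15.728835

x = 213.5823, dx/dθ = -15.7288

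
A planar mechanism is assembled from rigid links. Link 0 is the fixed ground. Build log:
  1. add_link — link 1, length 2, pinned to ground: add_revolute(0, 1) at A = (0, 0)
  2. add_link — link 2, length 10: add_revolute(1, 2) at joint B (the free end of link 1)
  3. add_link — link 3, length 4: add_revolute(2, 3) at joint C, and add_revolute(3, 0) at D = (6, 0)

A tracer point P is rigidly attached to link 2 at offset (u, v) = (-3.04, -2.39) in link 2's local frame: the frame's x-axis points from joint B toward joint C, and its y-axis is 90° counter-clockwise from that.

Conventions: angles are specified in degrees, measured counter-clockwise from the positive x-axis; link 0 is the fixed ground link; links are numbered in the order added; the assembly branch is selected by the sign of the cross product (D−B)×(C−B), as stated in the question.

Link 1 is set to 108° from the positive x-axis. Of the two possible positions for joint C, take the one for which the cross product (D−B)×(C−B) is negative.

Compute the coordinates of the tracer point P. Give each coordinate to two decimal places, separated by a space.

A=(0,0), D=(6.00,0)
B = A + 2.00·(cos108°, sin108°) = (-0.6180, 1.9021)
|BD| = 6.8860
circle(B,10.00) ∩ circle(D,4.00): a=9.5423, h=2.9906
  candidates: C₊=(9.3791,2.1404) cross=20.593; C₋=(7.7269,-3.6080) cross=-20.593
  branch - wants cross < 0 → take C=(7.7269,-3.6080) (cross=-20.593)
ex = (C−B)/|BC| = (0.8345,-0.5510); ey = (0.5510,0.8345)
P = B + -3.04·ex + -2.39·ey = (-4.4718,1.5827)

-4.47 1.58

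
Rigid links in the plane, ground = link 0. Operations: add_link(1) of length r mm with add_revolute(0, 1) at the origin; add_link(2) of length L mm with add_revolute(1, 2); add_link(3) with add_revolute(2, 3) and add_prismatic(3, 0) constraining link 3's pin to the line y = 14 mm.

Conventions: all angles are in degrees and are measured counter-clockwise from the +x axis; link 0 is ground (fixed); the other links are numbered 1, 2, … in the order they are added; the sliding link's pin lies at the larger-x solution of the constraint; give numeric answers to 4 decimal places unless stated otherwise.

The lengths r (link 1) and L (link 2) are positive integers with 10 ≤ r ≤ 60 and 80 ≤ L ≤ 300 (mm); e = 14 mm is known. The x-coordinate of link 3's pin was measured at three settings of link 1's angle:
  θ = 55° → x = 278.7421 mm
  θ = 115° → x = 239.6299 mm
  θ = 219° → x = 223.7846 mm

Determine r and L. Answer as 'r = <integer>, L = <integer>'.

constraint per measurement: (x − r cos θ)² + (r sin θ − e)² = L²
subtracting the θ₁ and θ₂ equations cancels the r² and L² terms:
r = (x₁² − x₂²) / (2[(x₁cos θ₁ + e sin θ₁) − (x₂cos θ₂ + e sin θ₂)]) = 39.0000 → r = 39
L² = (x₁ − r cos θ₁)² + (r sin θ₁ − e)² = 66049.0121 → L = 257.0000 → L = 257
check at θ₃=219°: x = 223.7846 (printed 223.7846) ✓

r = 39, L = 257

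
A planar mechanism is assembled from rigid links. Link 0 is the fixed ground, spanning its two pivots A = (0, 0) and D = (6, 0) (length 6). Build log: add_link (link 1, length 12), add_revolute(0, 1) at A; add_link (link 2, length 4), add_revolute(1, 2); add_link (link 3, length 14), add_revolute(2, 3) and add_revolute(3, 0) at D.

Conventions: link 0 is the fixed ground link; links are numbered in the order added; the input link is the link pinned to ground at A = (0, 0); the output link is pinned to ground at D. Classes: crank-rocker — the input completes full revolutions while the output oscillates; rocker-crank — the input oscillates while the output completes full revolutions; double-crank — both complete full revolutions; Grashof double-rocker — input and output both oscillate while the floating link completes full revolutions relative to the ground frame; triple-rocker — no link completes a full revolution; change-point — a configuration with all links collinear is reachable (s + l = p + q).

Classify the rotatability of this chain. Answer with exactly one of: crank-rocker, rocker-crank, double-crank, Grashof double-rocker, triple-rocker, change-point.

lengths: ground=6, input=12, coupler=4, output=14
sorted: s=4 (shortest), l=14 (longest), p+q=18
s + l = 18 vs p + q = 18
s + l = p + q → change-point (collinear configuration reachable)

change-point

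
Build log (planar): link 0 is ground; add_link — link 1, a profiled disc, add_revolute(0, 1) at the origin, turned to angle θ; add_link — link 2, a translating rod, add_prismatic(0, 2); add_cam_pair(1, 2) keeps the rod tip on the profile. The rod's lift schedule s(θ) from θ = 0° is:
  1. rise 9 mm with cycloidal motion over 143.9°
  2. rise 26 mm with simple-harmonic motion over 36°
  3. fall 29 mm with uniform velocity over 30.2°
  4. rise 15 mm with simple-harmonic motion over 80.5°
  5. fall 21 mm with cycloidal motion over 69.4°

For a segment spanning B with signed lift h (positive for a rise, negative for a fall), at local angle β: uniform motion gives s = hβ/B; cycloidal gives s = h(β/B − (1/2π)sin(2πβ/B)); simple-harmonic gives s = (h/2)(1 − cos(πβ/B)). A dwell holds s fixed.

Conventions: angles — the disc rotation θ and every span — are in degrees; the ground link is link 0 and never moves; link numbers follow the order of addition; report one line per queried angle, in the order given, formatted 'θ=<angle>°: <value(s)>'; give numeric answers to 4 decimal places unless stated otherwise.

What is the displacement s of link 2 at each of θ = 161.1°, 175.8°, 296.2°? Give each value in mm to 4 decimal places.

seg 1 [0°–143.9°] cycloidal, h=9: full span → s += 9 → s = 9.0000
seg 2 [143.9°–179.9°] simple-harmonic, h=26: θ=161.1° here. β=17.2, B=36. 26/2·(1 − cos(π·0.4778)) = 12.0932 → s = 21.0932
seg 2 [143.9°–179.9°] simple-harmonic, h=26: θ=175.8° here. β=31.9, B=36. 26/2·(1 − cos(π·0.8861)) = 25.1767 → s = 34.1767
seg 2 [143.9°–179.9°] simple-harmonic, h=26: full span → s += 26 → s = 35.0000
seg 3 [179.9°–210.1°] uniform, h=-29: full span → s += -29 → s = 6.0000
seg 4 [210.1°–290.6°] simple-harmonic, h=15: full span → s += 15 → s = 21.0000
seg 5 [290.6°–360°] cycloidal, h=-21: θ=296.2° here. β=5.6, B=69.4. -21·(0.0807 − sin(2π·0.0807)/(2π)) = -0.0717 → s = 20.9283

θ=161.1°: 21.0932
θ=175.8°: 34.1767
θ=296.2°: 20.9283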